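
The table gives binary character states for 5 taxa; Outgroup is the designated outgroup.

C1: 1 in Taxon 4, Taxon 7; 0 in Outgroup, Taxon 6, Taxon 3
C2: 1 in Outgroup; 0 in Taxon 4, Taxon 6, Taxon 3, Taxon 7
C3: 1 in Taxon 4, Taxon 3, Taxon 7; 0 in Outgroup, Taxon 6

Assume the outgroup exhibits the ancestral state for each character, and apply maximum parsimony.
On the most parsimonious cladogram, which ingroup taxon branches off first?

Taxon 6

Character polarity is set by the outgroup: the derived state is whichever differs from the outgroup's state, so for C2 the derived state is '0', and for the remaining characters it is '1'.
Only Taxon 4 and Taxon 7 show the derived state '1' for C1, supporting them as a clade.
C2 (derived state '0') is shared by all ingroup taxa — unites the whole ingroup.
C3: derived state '1' in Taxon 3, Taxon 4, and Taxon 7 only — synapomorphy for {Taxon 3, Taxon 4, Taxon 7}.
Most parsimonious ingroup topology: (((Taxon 4,Taxon 7),Taxon 3),Taxon 6).
Taxon 6 is sister to the clade containing all other ingroup taxa, so it is the earliest-diverging (most basal) ingroup lineage.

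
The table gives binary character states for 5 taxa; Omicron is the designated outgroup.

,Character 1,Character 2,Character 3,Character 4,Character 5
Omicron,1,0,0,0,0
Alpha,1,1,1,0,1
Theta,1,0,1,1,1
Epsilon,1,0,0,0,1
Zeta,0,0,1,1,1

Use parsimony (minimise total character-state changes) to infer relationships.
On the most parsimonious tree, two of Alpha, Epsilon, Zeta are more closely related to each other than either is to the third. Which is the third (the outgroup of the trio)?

Character polarity is set by the outgroup: the derived state is whichever differs from the outgroup's state, so for Character 1 the derived state is '0', and for the remaining characters it is '1'.
Character 1 (derived state '0') is unique to Zeta (autapomorphy; uninformative for grouping).
Character 2: derived state '1' in Alpha only — an autapomorphy, so it tells us nothing about relationships among taxa.
Character 3: derived state '1' in Alpha, Theta, and Zeta only — synapomorphy for {Alpha, Theta, Zeta}.
Only Theta and Zeta show the derived state '1' for Character 4, supporting them as a clade.
Character 5 (derived state '1') is shared by all ingroup taxa — unites the whole ingroup.
Most parsimonious ingroup topology: ((Alpha,(Theta,Zeta)),Epsilon).
Alpha and Zeta share a more recent common ancestor with each other than either does with Epsilon, so Epsilon is the least closely related of the three.

Epsilon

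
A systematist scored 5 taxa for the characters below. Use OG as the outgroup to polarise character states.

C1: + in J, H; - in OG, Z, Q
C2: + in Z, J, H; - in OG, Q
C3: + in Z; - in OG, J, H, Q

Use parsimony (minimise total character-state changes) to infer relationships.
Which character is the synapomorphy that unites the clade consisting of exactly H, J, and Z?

The outgroup has state '-' for every character, so '+' is the derived state throughout.
C1: derived state '+' in H and J only — synapomorphy for {H, J}.
C2: derived state '+' in H, J, and Z only — synapomorphy for {H, J, Z}.
C3 (derived state '+') is unique to Z (autapomorphy; uninformative for grouping).
Most parsimonious ingroup topology: ((Z,(J,H)),Q).
The clade {H, J, Z} is supported by C2: its derived state '+' occurs in exactly those taxa and in no other taxon (including the outgroup).

C2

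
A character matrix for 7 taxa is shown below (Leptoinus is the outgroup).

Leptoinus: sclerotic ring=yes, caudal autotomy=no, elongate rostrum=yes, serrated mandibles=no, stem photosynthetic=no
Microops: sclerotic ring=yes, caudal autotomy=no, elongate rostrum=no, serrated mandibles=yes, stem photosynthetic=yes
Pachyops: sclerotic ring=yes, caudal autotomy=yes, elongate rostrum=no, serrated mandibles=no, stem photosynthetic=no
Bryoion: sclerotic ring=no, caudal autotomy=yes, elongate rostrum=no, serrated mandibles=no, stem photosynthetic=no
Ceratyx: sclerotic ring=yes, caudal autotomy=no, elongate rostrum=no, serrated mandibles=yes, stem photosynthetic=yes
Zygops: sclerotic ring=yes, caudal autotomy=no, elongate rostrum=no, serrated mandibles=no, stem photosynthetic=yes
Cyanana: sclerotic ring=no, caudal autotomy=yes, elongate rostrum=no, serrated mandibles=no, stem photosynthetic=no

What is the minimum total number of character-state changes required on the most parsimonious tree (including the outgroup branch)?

5

Character polarity is set by the outgroup: the derived state is whichever differs from the outgroup's state, so for sclerotic ring, elongate rostrum the derived state is 'no', and for the remaining characters it is 'yes'.
Only Bryoion and Cyanana show the derived state 'no' for sclerotic ring, supporting them as a clade.
caudal autotomy (derived state 'yes') is shared by Bryoion, Cyanana, and Pachyops — a synapomorphy uniting that clade.
elongate rostrum (derived state 'no') is shared by all ingroup taxa — unites the whole ingroup.
serrated mandibles (derived state 'yes') is shared by Ceratyx and Microops — a synapomorphy uniting that clade.
stem photosynthetic (derived state 'yes') is shared by Ceratyx, Microops, and Zygops — a synapomorphy uniting that clade.
Most parsimonious ingroup topology: (((Microops,Ceratyx),Zygops),(Pachyops,(Bryoion,Cyanana))).
Changes per character on this tree: sclerotic ring: 1; caudal autotomy: 1; elongate rostrum: 1; serrated mandibles: 1; stem photosynthetic: 1.
Total = 5.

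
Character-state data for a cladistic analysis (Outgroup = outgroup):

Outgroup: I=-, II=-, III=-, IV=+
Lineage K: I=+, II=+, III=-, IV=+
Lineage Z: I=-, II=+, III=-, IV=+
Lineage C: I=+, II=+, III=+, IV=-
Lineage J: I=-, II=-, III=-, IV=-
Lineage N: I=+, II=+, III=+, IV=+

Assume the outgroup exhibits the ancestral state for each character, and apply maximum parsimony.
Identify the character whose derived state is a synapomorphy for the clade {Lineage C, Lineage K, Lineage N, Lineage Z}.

II

Character polarity is set by the outgroup: the derived state is whichever differs from the outgroup's state, so for IV the derived state is '-', and for the remaining characters it is '+'.
Only Lineage C, Lineage K, and Lineage N show the derived state '+' for I, supporting them as a clade.
II (derived state '+') is shared by Lineage C, Lineage K, Lineage N, and Lineage Z — a synapomorphy uniting that clade.
III (derived state '+') is shared by Lineage C and Lineage N — a synapomorphy uniting that clade.
IV groups Lineage C and Lineage J, which is incompatible with the clades supported by the remaining characters; treating it as convergent (homoplasy) costs fewer steps than any alternative tree.
Most parsimonious ingroup topology: (((Lineage K,(Lineage C,Lineage N)),Lineage Z),Lineage J).
The clade {Lineage C, Lineage K, Lineage N, Lineage Z} is supported by II: its derived state '+' occurs in exactly those taxa and in no other taxon (including the outgroup).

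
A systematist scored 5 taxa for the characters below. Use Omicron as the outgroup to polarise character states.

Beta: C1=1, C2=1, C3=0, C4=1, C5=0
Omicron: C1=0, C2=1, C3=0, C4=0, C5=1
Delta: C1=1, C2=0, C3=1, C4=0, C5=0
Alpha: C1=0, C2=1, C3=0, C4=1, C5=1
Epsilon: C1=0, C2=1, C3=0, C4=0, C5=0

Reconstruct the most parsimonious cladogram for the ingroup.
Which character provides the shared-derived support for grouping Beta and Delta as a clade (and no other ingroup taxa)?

Character polarity is set by the outgroup: the derived state is whichever differs from the outgroup's state, so for C2, C5 the derived state is '0', and for the remaining characters it is '1'.
C1 (derived state '1') is shared by Beta and Delta — a synapomorphy uniting that clade.
C2 (derived state '0') is unique to Delta (autapomorphy; uninformative for grouping).
C3: derived state '1' in Delta only — an autapomorphy, so it tells us nothing about relationships among taxa.
C4 (state '1') occurs in Alpha and Beta but conflicts with the nesting implied by the other characters — most parsimoniously interpreted as homoplasy.
C5 (derived state '0') is shared by Beta, Delta, and Epsilon — a synapomorphy uniting that clade.
Most parsimonious ingroup topology: (((Beta,Delta),Epsilon),Alpha).
The clade {Beta, Delta} is supported by C1: its derived state '1' occurs in exactly those taxa and in no other taxon (including the outgroup).

C1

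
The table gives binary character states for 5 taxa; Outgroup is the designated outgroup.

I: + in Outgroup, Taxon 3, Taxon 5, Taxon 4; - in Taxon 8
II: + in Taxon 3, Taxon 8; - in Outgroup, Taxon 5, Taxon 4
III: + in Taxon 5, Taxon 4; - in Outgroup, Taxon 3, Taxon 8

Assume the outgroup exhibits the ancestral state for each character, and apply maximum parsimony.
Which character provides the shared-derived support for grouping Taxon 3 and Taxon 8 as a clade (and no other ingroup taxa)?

Character polarity is set by the outgroup: the derived state is whichever differs from the outgroup's state, so for I the derived state is '-', and for the remaining characters it is '+'.
I: derived state '-' in Taxon 8 only — an autapomorphy, so it tells us nothing about relationships among taxa.
II (derived state '+') is shared by Taxon 3 and Taxon 8 — a synapomorphy uniting that clade.
III (derived state '+') is shared by Taxon 4 and Taxon 5 — a synapomorphy uniting that clade.
Most parsimonious ingroup topology: ((Taxon 3,Taxon 8),(Taxon 5,Taxon 4)).
The clade {Taxon 3, Taxon 8} is supported by II: its derived state '+' occurs in exactly those taxa and in no other taxon (including the outgroup).

II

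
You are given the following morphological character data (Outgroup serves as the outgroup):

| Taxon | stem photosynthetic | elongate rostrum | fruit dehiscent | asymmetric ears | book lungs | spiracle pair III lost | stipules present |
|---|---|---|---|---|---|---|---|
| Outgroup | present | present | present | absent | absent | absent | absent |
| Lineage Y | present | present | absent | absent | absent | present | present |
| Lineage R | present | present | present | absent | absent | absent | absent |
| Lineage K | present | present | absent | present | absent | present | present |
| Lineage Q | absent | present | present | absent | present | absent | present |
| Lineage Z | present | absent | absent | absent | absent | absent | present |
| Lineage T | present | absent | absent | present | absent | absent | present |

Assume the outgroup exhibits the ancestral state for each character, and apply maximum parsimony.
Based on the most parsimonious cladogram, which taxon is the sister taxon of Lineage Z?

Lineage T

Character polarity is set by the outgroup: the derived state is whichever differs from the outgroup's state, so for stem photosynthetic, elongate rostrum, fruit dehiscent the derived state is 'absent', and for the remaining characters it is 'present'.
stem photosynthetic: derived state 'absent' in Lineage Q only — an autapomorphy, so it tells us nothing about relationships among taxa.
Only Lineage T and Lineage Z show the derived state 'absent' for elongate rostrum, supporting them as a clade.
fruit dehiscent: derived state 'absent' in Lineage K, Lineage T, Lineage Y, and Lineage Z only — synapomorphy for {Lineage K, Lineage T, Lineage Y, Lineage Z}.
asymmetric ears groups Lineage K and Lineage T, which is incompatible with the clades supported by the remaining characters; treating it as convergent (homoplasy) costs fewer steps than any alternative tree.
book lungs: derived state 'present' in Lineage Q only — an autapomorphy, so it tells us nothing about relationships among taxa.
spiracle pair III lost (derived state 'present') is shared by Lineage K and Lineage Y — a synapomorphy uniting that clade.
stipules present: derived state 'present' in Lineage K, Lineage Q, Lineage T, Lineage Y, and Lineage Z only — synapomorphy for {Lineage K, Lineage Q, Lineage T, Lineage Y, Lineage Z}.
Most parsimonious ingroup topology: ((((Lineage Y,Lineage K),(Lineage Z,Lineage T)),Lineage Q),Lineage R).
Lineage Z and Lineage T form a cherry on this tree, so they are sister taxa.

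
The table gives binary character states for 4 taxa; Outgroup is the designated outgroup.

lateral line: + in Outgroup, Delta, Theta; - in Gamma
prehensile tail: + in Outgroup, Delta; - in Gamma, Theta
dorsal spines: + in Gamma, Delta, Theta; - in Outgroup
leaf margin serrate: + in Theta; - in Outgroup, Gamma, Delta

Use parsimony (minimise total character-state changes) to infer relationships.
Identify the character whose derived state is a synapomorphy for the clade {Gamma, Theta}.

Character polarity is set by the outgroup: the derived state is whichever differs from the outgroup's state, so for lateral line, prehensile tail the derived state is '-', and for the remaining characters it is '+'.
lateral line: derived state '-' in Gamma only — an autapomorphy, so it tells us nothing about relationships among taxa.
prehensile tail: derived state '-' in Gamma and Theta only — synapomorphy for {Gamma, Theta}.
dorsal spines (derived state '+') is shared by all ingroup taxa — unites the whole ingroup.
leaf margin serrate (derived state '+') is unique to Theta (autapomorphy; uninformative for grouping).
Most parsimonious ingroup topology: ((Gamma,Theta),Delta).
The clade {Gamma, Theta} is supported by prehensile tail: its derived state '-' occurs in exactly those taxa and in no other taxon (including the outgroup).

prehensile tail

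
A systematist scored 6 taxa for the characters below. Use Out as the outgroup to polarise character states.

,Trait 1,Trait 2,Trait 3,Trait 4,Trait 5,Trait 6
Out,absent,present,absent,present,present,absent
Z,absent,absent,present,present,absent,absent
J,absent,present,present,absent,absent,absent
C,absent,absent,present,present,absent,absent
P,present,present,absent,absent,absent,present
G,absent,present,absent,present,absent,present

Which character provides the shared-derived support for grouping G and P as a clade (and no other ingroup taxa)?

Trait 6

Character polarity is set by the outgroup: the derived state is whichever differs from the outgroup's state, so for Trait 2, Trait 4, Trait 5 the derived state is 'absent', and for the remaining characters it is 'present'.
Trait 1 (derived state 'present') is unique to P (autapomorphy; uninformative for grouping).
Trait 2: derived state 'absent' in C and Z only — synapomorphy for {C, Z}.
Only C, J, and Z show the derived state 'present' for Trait 3, supporting them as a clade.
Trait 4 (state 'absent') occurs in J and P but conflicts with the nesting implied by the other characters — most parsimoniously interpreted as homoplasy.
Trait 5 (derived state 'absent') is shared by all ingroup taxa — unites the whole ingroup.
Trait 6 (derived state 'present') is shared by G and P — a synapomorphy uniting that clade.
Most parsimonious ingroup topology: (((Z,C),J),(P,G)).
The clade {G, P} is supported by Trait 6: its derived state 'present' occurs in exactly those taxa and in no other taxon (including the outgroup).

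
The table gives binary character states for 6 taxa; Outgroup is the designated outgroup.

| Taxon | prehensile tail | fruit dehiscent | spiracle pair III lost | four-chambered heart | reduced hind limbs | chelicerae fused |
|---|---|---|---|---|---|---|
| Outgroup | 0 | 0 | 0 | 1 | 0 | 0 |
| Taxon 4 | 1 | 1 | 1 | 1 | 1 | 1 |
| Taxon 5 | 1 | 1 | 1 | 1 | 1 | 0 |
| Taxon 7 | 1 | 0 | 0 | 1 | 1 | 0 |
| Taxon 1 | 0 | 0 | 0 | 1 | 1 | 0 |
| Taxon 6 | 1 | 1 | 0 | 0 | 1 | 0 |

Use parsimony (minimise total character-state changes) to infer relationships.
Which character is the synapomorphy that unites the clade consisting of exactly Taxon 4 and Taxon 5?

Character polarity is set by the outgroup: the derived state is whichever differs from the outgroup's state, so for four-chambered heart the derived state is '0', and for the remaining characters it is '1'.
prehensile tail (derived state '1') is shared by Taxon 4, Taxon 5, Taxon 6, and Taxon 7 — a synapomorphy uniting that clade.
fruit dehiscent (derived state '1') is shared by Taxon 4, Taxon 5, and Taxon 6 — a synapomorphy uniting that clade.
Only Taxon 4 and Taxon 5 show the derived state '1' for spiracle pair III lost, supporting them as a clade.
four-chambered heart: derived state '0' in Taxon 6 only — an autapomorphy, so it tells us nothing about relationships among taxa.
reduced hind limbs (derived state '1') is shared by all ingroup taxa — unites the whole ingroup.
chelicerae fused: derived state '1' in Taxon 4 only — an autapomorphy, so it tells us nothing about relationships among taxa.
Most parsimonious ingroup topology: ((((Taxon 4,Taxon 5),Taxon 6),Taxon 7),Taxon 1).
The clade {Taxon 4, Taxon 5} is supported by spiracle pair III lost: its derived state '1' occurs in exactly those taxa and in no other taxon (including the outgroup).

spiracle pair III lost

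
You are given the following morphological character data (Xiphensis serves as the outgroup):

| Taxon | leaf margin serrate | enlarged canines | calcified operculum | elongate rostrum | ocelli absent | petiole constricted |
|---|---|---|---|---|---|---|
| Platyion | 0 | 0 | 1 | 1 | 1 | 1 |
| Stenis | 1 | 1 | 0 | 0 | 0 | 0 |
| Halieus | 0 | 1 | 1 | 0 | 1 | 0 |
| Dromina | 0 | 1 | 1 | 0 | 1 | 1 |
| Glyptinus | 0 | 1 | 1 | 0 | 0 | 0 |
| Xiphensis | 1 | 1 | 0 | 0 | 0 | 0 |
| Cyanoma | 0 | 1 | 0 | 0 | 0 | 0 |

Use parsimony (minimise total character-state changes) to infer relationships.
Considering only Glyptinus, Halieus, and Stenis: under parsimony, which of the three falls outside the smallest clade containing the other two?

Character polarity is set by the outgroup: the derived state is whichever differs from the outgroup's state, so for leaf margin serrate, enlarged canines the derived state is '0', and for the remaining characters it is '1'.
Only Cyanoma, Dromina, Glyptinus, Halieus, and Platyion show the derived state '0' for leaf margin serrate, supporting them as a clade.
enlarged canines (derived state '0') is unique to Platyion (autapomorphy; uninformative for grouping).
Only Dromina, Glyptinus, Halieus, and Platyion show the derived state '1' for calcified operculum, supporting them as a clade.
elongate rostrum (derived state '1') is unique to Platyion (autapomorphy; uninformative for grouping).
ocelli absent (derived state '1') is shared by Dromina, Halieus, and Platyion — a synapomorphy uniting that clade.
Only Dromina and Platyion show the derived state '1' for petiole constricted, supporting them as a clade.
Most parsimonious ingroup topology: (((((Dromina,Platyion),Halieus),Glyptinus),Cyanoma),Stenis).
Glyptinus and Halieus share a more recent common ancestor with each other than either does with Stenis, so Stenis is the least closely related of the three.

Stenis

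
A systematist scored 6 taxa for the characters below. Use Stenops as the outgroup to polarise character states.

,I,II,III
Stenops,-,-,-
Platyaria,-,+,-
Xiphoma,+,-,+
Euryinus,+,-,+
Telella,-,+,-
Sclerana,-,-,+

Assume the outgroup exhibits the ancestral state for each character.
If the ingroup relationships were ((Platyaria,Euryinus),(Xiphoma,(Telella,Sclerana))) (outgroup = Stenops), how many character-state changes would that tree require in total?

7

Map each character onto ((Platyaria,Euryinus),(Xiphoma,(Telella,Sclerana))) (rooted by Stenops) and count the minimum state changes it requires (Fitch parsimony):
I: 2; II: 2; III: 3.
Total tree length = 7.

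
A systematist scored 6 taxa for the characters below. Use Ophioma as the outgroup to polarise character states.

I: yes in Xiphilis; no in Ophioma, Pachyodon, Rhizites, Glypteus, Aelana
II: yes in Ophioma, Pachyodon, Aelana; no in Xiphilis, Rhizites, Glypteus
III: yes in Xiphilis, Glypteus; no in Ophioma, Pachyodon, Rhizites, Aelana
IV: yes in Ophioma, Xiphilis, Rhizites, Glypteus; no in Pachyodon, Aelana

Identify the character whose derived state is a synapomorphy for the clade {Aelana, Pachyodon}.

Character polarity is set by the outgroup: the derived state is whichever differs from the outgroup's state, so for II, IV the derived state is 'no', and for the remaining characters it is 'yes'.
I: derived state 'yes' in Xiphilis only — an autapomorphy, so it tells us nothing about relationships among taxa.
Only Glypteus, Rhizites, and Xiphilis show the derived state 'no' for II, supporting them as a clade.
III: derived state 'yes' in Glypteus and Xiphilis only — synapomorphy for {Glypteus, Xiphilis}.
Only Aelana and Pachyodon show the derived state 'no' for IV, supporting them as a clade.
Most parsimonious ingroup topology: ((Pachyodon,Aelana),((Xiphilis,Glypteus),Rhizites)).
The clade {Aelana, Pachyodon} is supported by IV: its derived state 'no' occurs in exactly those taxa and in no other taxon (including the outgroup).

IV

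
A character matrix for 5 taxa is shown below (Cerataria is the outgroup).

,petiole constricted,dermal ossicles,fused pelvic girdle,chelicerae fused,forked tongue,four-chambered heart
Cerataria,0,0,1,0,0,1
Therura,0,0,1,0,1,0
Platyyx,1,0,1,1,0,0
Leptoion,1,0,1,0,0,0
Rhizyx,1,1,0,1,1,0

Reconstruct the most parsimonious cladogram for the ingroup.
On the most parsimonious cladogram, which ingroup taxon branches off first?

Character polarity is set by the outgroup: the derived state is whichever differs from the outgroup's state, so for fused pelvic girdle, four-chambered heart the derived state is '0', and for the remaining characters it is '1'.
petiole constricted (derived state '1') is shared by Leptoion, Platyyx, and Rhizyx — a synapomorphy uniting that clade.
dermal ossicles (derived state '1') is unique to Rhizyx (autapomorphy; uninformative for grouping).
fused pelvic girdle: derived state '0' in Rhizyx only — an autapomorphy, so it tells us nothing about relationships among taxa.
Only Platyyx and Rhizyx show the derived state '1' for chelicerae fused, supporting them as a clade.
forked tongue (state '1') occurs in Rhizyx and Therura but conflicts with the nesting implied by the other characters — most parsimoniously interpreted as homoplasy.
four-chambered heart (derived state '0') is shared by all ingroup taxa — unites the whole ingroup.
Most parsimonious ingroup topology: (Therura,((Platyyx,Rhizyx),Leptoion)).
Therura is sister to the clade containing all other ingroup taxa, so it is the earliest-diverging (most basal) ingroup lineage.

Therura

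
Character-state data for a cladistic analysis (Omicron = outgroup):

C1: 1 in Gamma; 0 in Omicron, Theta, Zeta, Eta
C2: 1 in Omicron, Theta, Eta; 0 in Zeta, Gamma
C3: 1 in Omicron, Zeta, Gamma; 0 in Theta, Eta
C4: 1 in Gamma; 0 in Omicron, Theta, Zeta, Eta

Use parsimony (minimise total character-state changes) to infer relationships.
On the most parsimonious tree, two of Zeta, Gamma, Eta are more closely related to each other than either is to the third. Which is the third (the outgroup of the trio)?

Eta

Character polarity is set by the outgroup: the derived state is whichever differs from the outgroup's state, so for C2, C3 the derived state is '0', and for the remaining characters it is '1'.
C1: derived state '1' in Gamma only — an autapomorphy, so it tells us nothing about relationships among taxa.
C2: derived state '0' in Gamma and Zeta only — synapomorphy for {Gamma, Zeta}.
Only Eta and Theta show the derived state '0' for C3, supporting them as a clade.
C4 (derived state '1') is unique to Gamma (autapomorphy; uninformative for grouping).
Most parsimonious ingroup topology: ((Theta,Eta),(Zeta,Gamma)).
Zeta and Gamma share a more recent common ancestor with each other than either does with Eta, so Eta is the least closely related of the three.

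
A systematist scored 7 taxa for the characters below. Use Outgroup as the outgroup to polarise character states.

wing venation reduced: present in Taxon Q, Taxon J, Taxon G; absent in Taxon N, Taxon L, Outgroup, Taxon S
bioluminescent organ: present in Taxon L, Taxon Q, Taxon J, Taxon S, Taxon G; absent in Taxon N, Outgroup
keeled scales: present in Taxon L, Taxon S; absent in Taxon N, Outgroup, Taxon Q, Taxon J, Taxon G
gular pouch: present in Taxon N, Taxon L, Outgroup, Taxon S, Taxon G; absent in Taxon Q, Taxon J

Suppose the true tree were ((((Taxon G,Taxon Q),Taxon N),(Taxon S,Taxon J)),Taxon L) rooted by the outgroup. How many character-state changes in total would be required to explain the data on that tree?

Map each character onto ((((Taxon G,Taxon Q),Taxon N),(Taxon S,Taxon J)),Taxon L) (rooted by Outgroup) and count the minimum state changes it requires (Fitch parsimony):
wing venation reduced: 2; bioluminescent organ: 2; keeled scales: 2; gular pouch: 2.
Total tree length = 8.

8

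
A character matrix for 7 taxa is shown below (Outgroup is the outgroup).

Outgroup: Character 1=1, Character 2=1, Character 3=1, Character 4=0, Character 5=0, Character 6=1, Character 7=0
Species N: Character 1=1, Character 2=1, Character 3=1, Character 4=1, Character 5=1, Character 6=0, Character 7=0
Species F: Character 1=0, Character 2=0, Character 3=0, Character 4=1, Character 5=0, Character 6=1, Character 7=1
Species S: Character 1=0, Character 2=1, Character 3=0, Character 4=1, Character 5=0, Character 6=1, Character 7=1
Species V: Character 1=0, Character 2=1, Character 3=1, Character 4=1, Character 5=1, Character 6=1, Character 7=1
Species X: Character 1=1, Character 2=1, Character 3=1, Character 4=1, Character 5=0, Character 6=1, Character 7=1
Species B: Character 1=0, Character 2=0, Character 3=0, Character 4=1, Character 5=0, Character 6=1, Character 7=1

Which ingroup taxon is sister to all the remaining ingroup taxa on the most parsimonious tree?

Species N

Character polarity is set by the outgroup: the derived state is whichever differs from the outgroup's state, so for Character 1, Character 2, Character 3, Character 6 the derived state is '0', and for the remaining characters it is '1'.
Character 1: derived state '0' in Species B, Species F, Species S, and Species V only — synapomorphy for {Species B, Species F, Species S, Species V}.
Only Species B and Species F show the derived state '0' for Character 2, supporting them as a clade.
Only Species B, Species F, and Species S show the derived state '0' for Character 3, supporting them as a clade.
Character 4 (derived state '1') is shared by all ingroup taxa — unites the whole ingroup.
Character 5 (state '1') occurs in Species N and Species V but conflicts with the nesting implied by the other characters — most parsimoniously interpreted as homoplasy.
Character 6: derived state '0' in Species N only — an autapomorphy, so it tells us nothing about relationships among taxa.
Character 7 (derived state '1') is shared by Species B, Species F, Species S, Species V, and Species X — a synapomorphy uniting that clade.
Most parsimonious ingroup topology: (Species N,((((Species F,Species B),Species S),Species V),Species X)).
Species N is sister to the clade containing all other ingroup taxa, so it is the earliest-diverging (most basal) ingroup lineage.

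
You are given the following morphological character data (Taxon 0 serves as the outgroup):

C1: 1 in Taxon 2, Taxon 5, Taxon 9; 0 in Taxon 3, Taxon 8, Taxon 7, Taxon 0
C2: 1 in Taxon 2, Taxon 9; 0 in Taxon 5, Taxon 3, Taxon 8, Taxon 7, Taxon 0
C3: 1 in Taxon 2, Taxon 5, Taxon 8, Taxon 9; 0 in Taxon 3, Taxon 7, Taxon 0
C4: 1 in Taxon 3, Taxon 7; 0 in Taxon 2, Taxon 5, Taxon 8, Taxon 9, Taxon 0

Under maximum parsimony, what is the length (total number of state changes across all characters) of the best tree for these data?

4

The outgroup has state '0' for every character, so '1' is the derived state throughout.
Only Taxon 2, Taxon 5, and Taxon 9 show the derived state '1' for C1, supporting them as a clade.
C2 (derived state '1') is shared by Taxon 2 and Taxon 9 — a synapomorphy uniting that clade.
C3 (derived state '1') is shared by Taxon 2, Taxon 5, Taxon 8, and Taxon 9 — a synapomorphy uniting that clade.
C4 (derived state '1') is shared by Taxon 3 and Taxon 7 — a synapomorphy uniting that clade.
Most parsimonious ingroup topology: ((Taxon 8,((Taxon 9,Taxon 2),Taxon 5)),(Taxon 3,Taxon 7)).
Changes per character on this tree: C1: 1; C2: 1; C3: 1; C4: 1.
Total = 4.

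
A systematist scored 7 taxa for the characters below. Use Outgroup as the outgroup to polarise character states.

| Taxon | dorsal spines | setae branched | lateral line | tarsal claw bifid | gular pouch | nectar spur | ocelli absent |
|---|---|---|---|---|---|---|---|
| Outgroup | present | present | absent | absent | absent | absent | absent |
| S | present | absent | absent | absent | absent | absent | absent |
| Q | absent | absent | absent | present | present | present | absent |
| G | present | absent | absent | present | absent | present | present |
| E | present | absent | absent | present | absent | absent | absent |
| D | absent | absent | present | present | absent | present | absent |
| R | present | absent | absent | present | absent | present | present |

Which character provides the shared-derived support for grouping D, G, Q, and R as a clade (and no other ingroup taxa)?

Character polarity is set by the outgroup: the derived state is whichever differs from the outgroup's state, so for dorsal spines, setae branched the derived state is 'absent', and for the remaining characters it is 'present'.
dorsal spines (derived state 'absent') is shared by D and Q — a synapomorphy uniting that clade.
All ingroup taxa share the derived state 'absent' for setae branched; it defines the ingroup but does not resolve relationships within it.
lateral line (derived state 'present') is unique to D (autapomorphy; uninformative for grouping).
tarsal claw bifid (derived state 'present') is shared by D, E, G, Q, and R — a synapomorphy uniting that clade.
gular pouch (derived state 'present') is unique to Q (autapomorphy; uninformative for grouping).
nectar spur (derived state 'present') is shared by D, G, Q, and R — a synapomorphy uniting that clade.
ocelli absent: derived state 'present' in G and R only — synapomorphy for {G, R}.
Most parsimonious ingroup topology: (S,(((Q,D),(G,R)),E)).
The clade {D, G, Q, R} is supported by nectar spur: its derived state 'present' occurs in exactly those taxa and in no other taxon (including the outgroup).

nectar spur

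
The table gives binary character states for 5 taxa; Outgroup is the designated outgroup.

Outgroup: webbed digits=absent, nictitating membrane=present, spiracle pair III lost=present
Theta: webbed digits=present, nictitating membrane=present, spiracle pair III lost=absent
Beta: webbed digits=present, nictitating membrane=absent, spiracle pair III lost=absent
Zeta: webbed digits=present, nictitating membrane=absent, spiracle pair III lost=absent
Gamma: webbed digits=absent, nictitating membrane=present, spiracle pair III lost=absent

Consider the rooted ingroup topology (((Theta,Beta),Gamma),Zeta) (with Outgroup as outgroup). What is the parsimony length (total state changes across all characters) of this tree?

5

Map each character onto (((Theta,Beta),Gamma),Zeta) (rooted by Outgroup) and count the minimum state changes it requires (Fitch parsimony):
webbed digits: 2; nictitating membrane: 2; spiracle pair III lost: 1.
Total tree length = 5.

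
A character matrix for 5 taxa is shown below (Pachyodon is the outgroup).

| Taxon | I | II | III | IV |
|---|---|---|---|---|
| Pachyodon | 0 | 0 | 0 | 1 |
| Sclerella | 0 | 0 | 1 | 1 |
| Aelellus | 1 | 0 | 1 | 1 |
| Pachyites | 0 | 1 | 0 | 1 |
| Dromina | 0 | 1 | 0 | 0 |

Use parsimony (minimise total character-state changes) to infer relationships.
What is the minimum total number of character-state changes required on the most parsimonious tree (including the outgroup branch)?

Character polarity is set by the outgroup: the derived state is whichever differs from the outgroup's state, so for IV the derived state is '0', and for the remaining characters it is '1'.
I: derived state '1' in Aelellus only — an autapomorphy, so it tells us nothing about relationships among taxa.
Only Dromina and Pachyites show the derived state '1' for II, supporting them as a clade.
III: derived state '1' in Aelellus and Sclerella only — synapomorphy for {Aelellus, Sclerella}.
IV (derived state '0') is unique to Dromina (autapomorphy; uninformative for grouping).
Most parsimonious ingroup topology: ((Aelellus,Sclerella),(Pachyites,Dromina)).
Changes per character on this tree: I: 1; II: 1; III: 1; IV: 1.
Total = 4.

4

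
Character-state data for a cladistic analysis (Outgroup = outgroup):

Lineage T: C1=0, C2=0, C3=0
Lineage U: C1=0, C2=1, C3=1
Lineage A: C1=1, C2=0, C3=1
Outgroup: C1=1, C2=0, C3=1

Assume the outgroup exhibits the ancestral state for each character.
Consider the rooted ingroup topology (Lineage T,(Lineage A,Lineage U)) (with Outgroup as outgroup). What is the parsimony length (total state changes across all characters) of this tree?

Map each character onto (Lineage T,(Lineage A,Lineage U)) (rooted by Outgroup) and count the minimum state changes it requires (Fitch parsimony):
C1: 2; C2: 1; C3: 1.
Total tree length = 4.

4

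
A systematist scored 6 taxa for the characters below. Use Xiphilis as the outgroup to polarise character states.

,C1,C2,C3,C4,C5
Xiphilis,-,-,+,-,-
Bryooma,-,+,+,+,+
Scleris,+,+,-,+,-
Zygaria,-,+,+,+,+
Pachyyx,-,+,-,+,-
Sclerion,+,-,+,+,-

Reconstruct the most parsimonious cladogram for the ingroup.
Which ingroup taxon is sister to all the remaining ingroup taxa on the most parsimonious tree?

Character polarity is set by the outgroup: the derived state is whichever differs from the outgroup's state, so for C3 the derived state is '-', and for the remaining characters it is '+'.
C1 (state '+') occurs in Sclerion and Scleris but conflicts with the nesting implied by the other characters — most parsimoniously interpreted as homoplasy.
C2: derived state '+' in Bryooma, Pachyyx, Scleris, and Zygaria only — synapomorphy for {Bryooma, Pachyyx, Scleris, Zygaria}.
Only Pachyyx and Scleris show the derived state '-' for C3, supporting them as a clade.
C4 (derived state '+') is shared by all ingroup taxa — unites the whole ingroup.
C5 (derived state '+') is shared by Bryooma and Zygaria — a synapomorphy uniting that clade.
Most parsimonious ingroup topology: (((Bryooma,Zygaria),(Scleris,Pachyyx)),Sclerion).
Sclerion is sister to the clade containing all other ingroup taxa, so it is the earliest-diverging (most basal) ingroup lineage.

Sclerion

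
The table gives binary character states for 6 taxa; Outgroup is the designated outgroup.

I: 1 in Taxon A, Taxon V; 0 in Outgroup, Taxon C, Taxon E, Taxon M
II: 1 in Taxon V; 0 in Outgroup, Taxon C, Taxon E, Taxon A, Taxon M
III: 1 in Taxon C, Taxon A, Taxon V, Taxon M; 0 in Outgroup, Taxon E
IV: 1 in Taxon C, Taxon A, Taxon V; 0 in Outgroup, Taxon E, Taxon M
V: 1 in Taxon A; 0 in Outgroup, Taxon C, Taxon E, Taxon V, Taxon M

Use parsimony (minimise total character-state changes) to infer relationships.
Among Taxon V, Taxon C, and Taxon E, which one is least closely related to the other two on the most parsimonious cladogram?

Taxon E

The outgroup has state '0' for every character, so '1' is the derived state throughout.
I (derived state '1') is shared by Taxon A and Taxon V — a synapomorphy uniting that clade.
II (derived state '1') is unique to Taxon V (autapomorphy; uninformative for grouping).
Only Taxon A, Taxon C, Taxon M, and Taxon V show the derived state '1' for III, supporting them as a clade.
IV (derived state '1') is shared by Taxon A, Taxon C, and Taxon V — a synapomorphy uniting that clade.
V (derived state '1') is unique to Taxon A (autapomorphy; uninformative for grouping).
Most parsimonious ingroup topology: (((Taxon C,(Taxon A,Taxon V)),Taxon M),Taxon E).
Taxon V and Taxon C share a more recent common ancestor with each other than either does with Taxon E, so Taxon E is the least closely related of the three.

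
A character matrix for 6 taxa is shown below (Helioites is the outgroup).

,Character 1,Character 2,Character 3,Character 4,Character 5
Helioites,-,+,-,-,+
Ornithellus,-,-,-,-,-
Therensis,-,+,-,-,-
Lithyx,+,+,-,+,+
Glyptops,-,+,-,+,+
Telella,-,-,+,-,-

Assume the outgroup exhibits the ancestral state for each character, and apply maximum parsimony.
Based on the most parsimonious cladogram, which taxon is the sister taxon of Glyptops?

Character polarity is set by the outgroup: the derived state is whichever differs from the outgroup's state, so for Character 2, Character 5 the derived state is '-', and for the remaining characters it is '+'.
Character 1 (derived state '+') is unique to Lithyx (autapomorphy; uninformative for grouping).
Only Ornithellus and Telella show the derived state '-' for Character 2, supporting them as a clade.
Character 3 (derived state '+') is unique to Telella (autapomorphy; uninformative for grouping).
Character 4: derived state '+' in Glyptops and Lithyx only — synapomorphy for {Glyptops, Lithyx}.
Character 5: derived state '-' in Ornithellus, Telella, and Therensis only — synapomorphy for {Ornithellus, Telella, Therensis}.
Most parsimonious ingroup topology: (((Ornithellus,Telella),Therensis),(Lithyx,Glyptops)).
Glyptops and Lithyx form a cherry on this tree, so they are sister taxa.

Lithyx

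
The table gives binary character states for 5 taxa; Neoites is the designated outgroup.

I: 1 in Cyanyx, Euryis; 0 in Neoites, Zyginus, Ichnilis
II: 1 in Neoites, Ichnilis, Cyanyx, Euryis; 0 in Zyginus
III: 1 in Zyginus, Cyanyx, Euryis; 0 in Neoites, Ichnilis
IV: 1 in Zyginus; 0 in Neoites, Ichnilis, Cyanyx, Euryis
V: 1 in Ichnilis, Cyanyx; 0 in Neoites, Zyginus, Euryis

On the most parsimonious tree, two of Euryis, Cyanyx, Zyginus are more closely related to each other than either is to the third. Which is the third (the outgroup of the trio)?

Character polarity is set by the outgroup: the derived state is whichever differs from the outgroup's state, so for II the derived state is '0', and for the remaining characters it is '1'.
I (derived state '1') is shared by Cyanyx and Euryis — a synapomorphy uniting that clade.
II: derived state '0' in Zyginus only — an autapomorphy, so it tells us nothing about relationships among taxa.
III (derived state '1') is shared by Cyanyx, Euryis, and Zyginus — a synapomorphy uniting that clade.
IV (derived state '1') is unique to Zyginus (autapomorphy; uninformative for grouping).
V groups Cyanyx and Ichnilis, which is incompatible with the clades supported by the remaining characters; treating it as convergent (homoplasy) costs fewer steps than any alternative tree.
Most parsimonious ingroup topology: ((Zyginus,(Cyanyx,Euryis)),Ichnilis).
Cyanyx and Euryis share a more recent common ancestor with each other than either does with Zyginus, so Zyginus is the least closely related of the three.

Zyginus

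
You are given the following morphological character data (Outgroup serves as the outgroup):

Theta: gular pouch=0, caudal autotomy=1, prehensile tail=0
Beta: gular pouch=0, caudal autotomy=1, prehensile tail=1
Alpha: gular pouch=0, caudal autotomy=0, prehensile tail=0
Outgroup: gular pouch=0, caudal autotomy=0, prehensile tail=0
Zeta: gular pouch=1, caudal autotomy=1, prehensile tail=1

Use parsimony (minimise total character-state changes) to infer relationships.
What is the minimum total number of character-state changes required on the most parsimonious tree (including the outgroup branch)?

3

The outgroup has state '0' for every character, so '1' is the derived state throughout.
gular pouch (derived state '1') is unique to Zeta (autapomorphy; uninformative for grouping).
caudal autotomy: derived state '1' in Beta, Theta, and Zeta only — synapomorphy for {Beta, Theta, Zeta}.
Only Beta and Zeta show the derived state '1' for prehensile tail, supporting them as a clade.
Most parsimonious ingroup topology: (Alpha,(Theta,(Beta,Zeta))).
Changes per character on this tree: gular pouch: 1; caudal autotomy: 1; prehensile tail: 1.
Total = 3.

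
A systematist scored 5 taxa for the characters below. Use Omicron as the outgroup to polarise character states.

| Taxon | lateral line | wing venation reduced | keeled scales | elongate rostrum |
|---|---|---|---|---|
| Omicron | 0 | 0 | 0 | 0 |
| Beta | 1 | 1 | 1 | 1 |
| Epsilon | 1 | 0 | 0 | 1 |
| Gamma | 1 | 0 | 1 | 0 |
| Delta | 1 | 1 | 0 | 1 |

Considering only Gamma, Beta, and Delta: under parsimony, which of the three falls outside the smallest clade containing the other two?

The outgroup has state '0' for every character, so '1' is the derived state throughout.
lateral line (derived state '1') is shared by all ingroup taxa — unites the whole ingroup.
wing venation reduced: derived state '1' in Beta and Delta only — synapomorphy for {Beta, Delta}.
keeled scales (state '1') occurs in Beta and Gamma but conflicts with the nesting implied by the other characters — most parsimoniously interpreted as homoplasy.
elongate rostrum: derived state '1' in Beta, Delta, and Epsilon only — synapomorphy for {Beta, Delta, Epsilon}.
Most parsimonious ingroup topology: ((Epsilon,(Beta,Delta)),Gamma).
Delta and Beta share a more recent common ancestor with each other than either does with Gamma, so Gamma is the least closely related of the three.

Gamma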